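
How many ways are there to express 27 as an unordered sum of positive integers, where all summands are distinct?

192

Counting exhaustively, 192 partitions satisfy the conditions.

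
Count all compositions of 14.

Each of the 13 gaps between 14 units is either a break or not: 2^13 = 8192.

8192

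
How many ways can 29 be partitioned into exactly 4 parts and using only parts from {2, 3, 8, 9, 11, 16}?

5

They are:
2, 2, 9, 16
2, 3, 8, 16
2, 8, 8, 11
2, 9, 9, 9
3, 8, 9, 9
Counting gives 5.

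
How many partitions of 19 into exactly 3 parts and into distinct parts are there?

21

The partitions of 19 that satisfy the conditions:
16+2+1
15+3+1
14+4+1
14+3+2
13+5+1
13+4+2
12+6+1
12+5+2
12+4+3
11+7+1
11+6+2
11+5+3
10+8+1
10+7+2
10+6+3
10+5+4
9+8+2
9+7+3
9+6+4
8+7+4
8+6+5
Counting gives 21.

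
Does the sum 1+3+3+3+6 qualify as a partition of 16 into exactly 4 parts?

No

The parts sum to 16, and the condition 'there are exactly 4 summands' is violated.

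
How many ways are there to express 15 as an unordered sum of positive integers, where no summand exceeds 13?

174

There are 174 such partitions.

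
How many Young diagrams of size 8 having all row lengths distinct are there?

6

Enumerating:
8
7, 1
6, 2
5, 3
5, 2, 1
4, 3, 1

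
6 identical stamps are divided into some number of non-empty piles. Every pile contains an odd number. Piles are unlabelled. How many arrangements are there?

The partitions of 6 that satisfy the conditions:
5 + 1
3 + 3
3 + 1 + 1 + 1
1 + 1 + 1 + 1 + 1 + 1

4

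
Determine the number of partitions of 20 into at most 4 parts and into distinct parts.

57

A partial list (first 12 by largest part):
20
19 + 1
18 + 2
17 + 3
17 + 2 + 1
16 + 4
16 + 3 + 1
15 + 5
15 + 4 + 1
15 + 3 + 2
14 + 6
14 + 5 + 1
…and 45 more, for 57 total.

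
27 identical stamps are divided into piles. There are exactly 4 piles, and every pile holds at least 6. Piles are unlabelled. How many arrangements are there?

3

They are:
6, 6, 6, 9
6, 6, 7, 8
6, 7, 7, 7
That's 3 in total.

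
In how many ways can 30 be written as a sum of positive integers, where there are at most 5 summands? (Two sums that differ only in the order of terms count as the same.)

674

Counting exhaustively, 674 partitions satisfy the conditions.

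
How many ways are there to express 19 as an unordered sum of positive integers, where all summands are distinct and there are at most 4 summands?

A partial list (first 12 by largest part):
19
18, 1
17, 2
16, 3
16, 2, 1
15, 4
15, 3, 1
14, 5
14, 4, 1
14, 3, 2
13, 6
13, 5, 1
…and 37 more, for 49 total.

49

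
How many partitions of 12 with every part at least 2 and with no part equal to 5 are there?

17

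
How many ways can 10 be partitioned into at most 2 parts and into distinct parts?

Enumerating:
10
9, 1
8, 2
7, 3
6, 4
That's 5 in total.

5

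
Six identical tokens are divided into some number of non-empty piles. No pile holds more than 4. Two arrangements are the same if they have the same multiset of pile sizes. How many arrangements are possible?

9

They are:
4 + 2
4 + 1 + 1
3 + 3
3 + 2 + 1
3 + 1 + 1 + 1
2 + 2 + 2
2 + 2 + 1 + 1
2 + 1 + 1 + 1 + 1
1 + 1 + 1 + 1 + 1 + 1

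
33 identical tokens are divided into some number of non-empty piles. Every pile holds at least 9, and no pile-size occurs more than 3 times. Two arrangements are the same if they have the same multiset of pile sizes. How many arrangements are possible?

They are:
33
24 + 9
23 + 10
22 + 11
21 + 12
20 + 13
19 + 14
18 + 15
17 + 16
15 + 9 + 9
14 + 10 + 9
13 + 11 + 9
13 + 10 + 10
12 + 12 + 9
12 + 11 + 10
11 + 11 + 11
That's 16 in total.

16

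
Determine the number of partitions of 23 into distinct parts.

104

Systematic enumeration (by largest part, then next-largest, …) yields 104.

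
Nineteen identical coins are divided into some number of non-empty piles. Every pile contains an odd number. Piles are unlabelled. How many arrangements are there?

A partial list (first 12 by largest part):
19
17, 1, 1
15, 3, 1
15, 1, 1, 1, 1
13, 5, 1
13, 3, 3
13, 3, 1, 1, 1
13, 1, 1, 1, 1, 1, 1
11, 7, 1
11, 5, 3
11, 5, 1, 1, 1
11, 3, 3, 1, 1
…and 42 more, for 54 total.

54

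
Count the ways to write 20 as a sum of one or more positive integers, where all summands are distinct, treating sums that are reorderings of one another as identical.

64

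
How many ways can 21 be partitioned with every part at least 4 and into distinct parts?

15

They are:
21
4+17
5+16
6+15
7+14
8+13
9+12
4+5+12
10+11
4+6+11
4+7+10
5+6+10
4+8+9
5+7+9
6+7+8
That's 15 in total.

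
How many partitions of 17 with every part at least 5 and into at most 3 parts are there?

The partitions of 17 that satisfy the conditions:
17
12,5
11,6
10,7
9,8
7,5,5
6,6,5

7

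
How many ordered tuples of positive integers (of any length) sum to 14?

The number of compositions of n is 2^(n−1); here 2^13 = 8192.

8192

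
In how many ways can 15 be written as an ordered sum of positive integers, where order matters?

16384

Each of the 14 gaps between 15 units is either a break or not: 2^14 = 16384.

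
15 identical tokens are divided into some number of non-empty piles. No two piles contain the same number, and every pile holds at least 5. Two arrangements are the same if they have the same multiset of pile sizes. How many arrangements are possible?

Listing the qualifying partitions of 15:
15
10 + 5
9 + 6
8 + 7

4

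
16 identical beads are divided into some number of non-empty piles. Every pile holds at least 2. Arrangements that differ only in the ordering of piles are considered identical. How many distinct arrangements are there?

A partial list (first 12 by largest part):
16
14,2
13,3
12,4
12,2,2
11,5
11,3,2
10,6
10,4,2
10,3,3
10,2,2,2
9,7
…and 43 more, for 55 total.

55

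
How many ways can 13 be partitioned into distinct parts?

18

The partitions of 13 that satisfy the conditions:
13
12+1
11+2
10+3
10+2+1
9+4
9+3+1
8+5
8+4+1
8+3+2
7+6
7+5+1
7+4+2
7+3+2+1
6+5+2
6+4+3
6+4+2+1
5+4+3+1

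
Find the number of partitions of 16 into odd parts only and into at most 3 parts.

They are:
1+15
3+13
5+11
7+9

4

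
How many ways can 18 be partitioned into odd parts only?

46

A partial list (first 12 by largest part):
1,17
3,15
1,1,1,15
5,13
1,1,3,13
1,1,1,1,1,13
7,11
1,1,5,11
1,3,3,11
1,1,1,1,3,11
1,1,1,1,1,1,1,11
9,9
…and 34 more, for 46 total.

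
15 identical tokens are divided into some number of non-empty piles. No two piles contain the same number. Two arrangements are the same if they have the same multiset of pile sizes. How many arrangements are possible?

27

A partial list (first 12 by largest part):
15
14, 1
13, 2
12, 3
12, 2, 1
11, 4
11, 3, 1
10, 5
10, 4, 1
10, 3, 2
9, 6
9, 5, 1
…and 15 more, for 27 total.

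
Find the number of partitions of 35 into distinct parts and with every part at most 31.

Counting exhaustively, 580 partitions satisfy the conditions.

580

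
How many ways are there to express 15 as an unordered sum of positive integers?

Direct enumeration gives 176 partitions.

176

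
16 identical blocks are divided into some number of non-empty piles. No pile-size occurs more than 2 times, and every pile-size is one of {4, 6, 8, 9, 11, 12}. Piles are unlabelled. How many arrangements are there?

4

Enumerating:
12 + 4
8 + 8
8 + 4 + 4
6 + 6 + 4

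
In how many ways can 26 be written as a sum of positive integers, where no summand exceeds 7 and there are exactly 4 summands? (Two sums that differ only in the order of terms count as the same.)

2

Listing the qualifying partitions of 26:
5 + 7 + 7 + 7
6 + 6 + 7 + 7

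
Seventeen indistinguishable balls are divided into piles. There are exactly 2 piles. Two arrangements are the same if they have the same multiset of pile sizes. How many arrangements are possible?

8

Listing the qualifying partitions of 17:
16,1
15,2
14,3
13,4
12,5
11,6
10,7
9,8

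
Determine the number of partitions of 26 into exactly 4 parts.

A full systematic count gives 136.

136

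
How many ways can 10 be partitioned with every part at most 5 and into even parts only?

Listing the qualifying partitions of 10:
2 + 4 + 4
2 + 2 + 2 + 4
2 + 2 + 2 + 2 + 2
Counting gives 3.

3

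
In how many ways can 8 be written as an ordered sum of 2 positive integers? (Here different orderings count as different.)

7

Equivalently, choose which 1 of the 7 gaps become plus signs: C(7,1) = 7.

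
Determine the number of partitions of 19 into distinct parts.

There are too many to list fully; the first 12 (by largest part) are:
19
1, 18
2, 17
3, 16
1, 2, 16
4, 15
1, 3, 15
5, 14
1, 4, 14
2, 3, 14
6, 13
1, 5, 13
…and 42 more, for 54 total.

54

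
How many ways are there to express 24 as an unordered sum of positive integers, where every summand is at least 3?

Enumerating by decreasing first part gives 110 partitions in all.

110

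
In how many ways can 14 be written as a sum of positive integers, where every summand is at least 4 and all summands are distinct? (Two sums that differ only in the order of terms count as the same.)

4

The partitions of 14 that satisfy the conditions:
14
10 + 4
9 + 5
8 + 6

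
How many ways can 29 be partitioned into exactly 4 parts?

185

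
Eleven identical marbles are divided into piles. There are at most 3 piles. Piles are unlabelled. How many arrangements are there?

They are:
11
10, 1
9, 2
9, 1, 1
8, 3
8, 2, 1
7, 4
7, 3, 1
7, 2, 2
6, 5
6, 4, 1
6, 3, 2
5, 5, 1
5, 4, 2
5, 3, 3
4, 4, 3

16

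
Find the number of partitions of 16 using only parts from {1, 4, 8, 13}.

10

Listing the qualifying partitions of 16:
1, 1, 1, 13
8, 8
4, 4, 8
1, 1, 1, 1, 4, 8
1, 1, 1, 1, 1, 1, 1, 1, 8
4, 4, 4, 4
1, 1, 1, 1, 4, 4, 4
1, 1, 1, 1, 1, 1, 1, 1, 4, 4
1, 1, 1, 1, 1, 1, 1, 1, 1, 1, 1, 1, 4
1, 1, 1, 1, 1, 1, 1, 1, 1, 1, 1, 1, 1, 1, 1, 1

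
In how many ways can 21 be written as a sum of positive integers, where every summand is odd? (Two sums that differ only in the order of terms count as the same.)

76

Systematic enumeration (by largest part, then next-largest, …) yields 76.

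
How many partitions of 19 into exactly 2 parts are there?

9

They are:
18+1
17+2
16+3
15+4
14+5
13+6
12+7
11+8
10+9
That's 9 in total.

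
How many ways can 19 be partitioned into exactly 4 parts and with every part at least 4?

They are:
7,4,4,4
6,5,4,4
5,5,5,4
That's 3 in total.

3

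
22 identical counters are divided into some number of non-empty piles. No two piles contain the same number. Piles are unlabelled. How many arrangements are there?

Enumerating by decreasing first part gives 89 partitions in all.

89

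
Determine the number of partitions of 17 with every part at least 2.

There are too many to list fully; the first 12 (by largest part) are:
17
2 + 15
3 + 14
4 + 13
2 + 2 + 13
5 + 12
2 + 3 + 12
6 + 11
2 + 4 + 11
3 + 3 + 11
2 + 2 + 2 + 11
7 + 10
…and 54 more, for 66 total.

66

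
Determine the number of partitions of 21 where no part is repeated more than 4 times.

505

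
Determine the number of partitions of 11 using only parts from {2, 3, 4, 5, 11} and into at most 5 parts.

Listing the qualifying partitions of 11:
11
5,4,2
5,3,3
5,2,2,2
4,4,3
4,3,2,2
3,3,3,2
3,2,2,2,2
That's 8 in total.

8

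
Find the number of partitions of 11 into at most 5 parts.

There are too many to list fully; the first 12 (by largest part) are:
11
10, 1
9, 2
9, 1, 1
8, 3
8, 2, 1
8, 1, 1, 1
7, 4
7, 3, 1
7, 2, 2
7, 2, 1, 1
7, 1, 1, 1, 1
…and 25 more, for 37 total.

37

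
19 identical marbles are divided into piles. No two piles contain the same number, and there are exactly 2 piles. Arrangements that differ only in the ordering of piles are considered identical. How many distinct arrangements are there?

9

Enumerating:
18,1
17,2
16,3
15,4
14,5
13,6
12,7
11,8
10,9
That's 9 in total.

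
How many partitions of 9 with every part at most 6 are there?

26

A partial list (first 12 by largest part):
6,3
6,2,1
6,1,1,1
5,4
5,3,1
5,2,2
5,2,1,1
5,1,1,1,1
4,4,1
4,3,2
4,3,1,1
4,2,2,1
…and 14 more, for 26 total.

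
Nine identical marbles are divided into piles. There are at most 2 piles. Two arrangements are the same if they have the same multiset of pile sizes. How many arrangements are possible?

The partitions of 9 that satisfy the conditions:
9
1+8
2+7
3+6
4+5

5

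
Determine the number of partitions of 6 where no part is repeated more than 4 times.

10

The partitions of 6 that satisfy the conditions:
6
5 + 1
4 + 2
4 + 1 + 1
3 + 3
3 + 2 + 1
3 + 1 + 1 + 1
2 + 2 + 2
2 + 2 + 1 + 1
2 + 1 + 1 + 1 + 1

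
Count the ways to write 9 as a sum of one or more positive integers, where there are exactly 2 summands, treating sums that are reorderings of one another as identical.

4

Enumerating:
1+8
2+7
3+6
4+5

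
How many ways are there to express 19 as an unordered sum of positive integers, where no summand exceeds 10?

423

Systematic enumeration (by largest part, then next-largest, …) yields 423.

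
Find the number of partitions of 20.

A full systematic count gives 627.

627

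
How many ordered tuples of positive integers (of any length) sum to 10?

The number of compositions of n is 2^(n−1); here 2^9 = 512.

512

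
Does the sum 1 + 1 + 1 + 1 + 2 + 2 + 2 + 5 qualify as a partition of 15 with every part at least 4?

The parts sum to 15, and the condition 'every summand is at least 4' is violated.

No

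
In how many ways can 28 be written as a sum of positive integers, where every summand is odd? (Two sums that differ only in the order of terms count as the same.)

222

Direct enumeration gives 222 partitions.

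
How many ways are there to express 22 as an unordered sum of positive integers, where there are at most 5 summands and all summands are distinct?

88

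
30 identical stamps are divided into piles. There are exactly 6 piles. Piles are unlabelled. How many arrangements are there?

532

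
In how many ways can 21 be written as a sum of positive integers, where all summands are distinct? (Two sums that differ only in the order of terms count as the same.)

76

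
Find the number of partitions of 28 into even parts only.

135

A full systematic count gives 135.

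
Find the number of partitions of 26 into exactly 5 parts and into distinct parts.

37

There are too many to list fully; the first 12 (by largest part) are:
16,4,3,2,1
15,5,3,2,1
14,6,3,2,1
14,5,4,2,1
13,7,3,2,1
13,6,4,2,1
13,5,4,3,1
12,8,3,2,1
12,7,4,2,1
12,6,5,2,1
12,6,4,3,1
12,5,4,3,2
…and 25 more, for 37 total.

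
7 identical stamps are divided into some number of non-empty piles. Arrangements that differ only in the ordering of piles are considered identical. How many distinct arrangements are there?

15

They are:
7
6+1
5+2
5+1+1
4+3
4+2+1
4+1+1+1
3+3+1
3+2+2
3+2+1+1
3+1+1+1+1
2+2+2+1
2+2+1+1+1
2+1+1+1+1+1
1+1+1+1+1+1+1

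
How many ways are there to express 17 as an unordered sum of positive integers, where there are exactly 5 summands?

A partial list (first 12 by largest part):
1 + 1 + 1 + 1 + 13
1 + 1 + 1 + 2 + 12
1 + 1 + 1 + 3 + 11
1 + 1 + 2 + 2 + 11
1 + 1 + 1 + 4 + 10
1 + 1 + 2 + 3 + 10
1 + 2 + 2 + 2 + 10
1 + 1 + 1 + 5 + 9
1 + 1 + 2 + 4 + 9
1 + 1 + 3 + 3 + 9
1 + 2 + 2 + 3 + 9
2 + 2 + 2 + 2 + 9
…and 35 more, for 47 total.

47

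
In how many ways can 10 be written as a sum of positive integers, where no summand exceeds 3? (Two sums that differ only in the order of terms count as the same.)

14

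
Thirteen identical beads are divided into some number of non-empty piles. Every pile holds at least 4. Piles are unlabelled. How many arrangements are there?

5

They are:
13
9 + 4
8 + 5
7 + 6
5 + 4 + 4
Counting gives 5.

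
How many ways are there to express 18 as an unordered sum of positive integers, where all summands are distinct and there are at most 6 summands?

A partial list (first 12 by largest part):
18
17, 1
16, 2
15, 3
15, 2, 1
14, 4
14, 3, 1
13, 5
13, 4, 1
13, 3, 2
12, 6
12, 5, 1
…and 34 more, for 46 total.

46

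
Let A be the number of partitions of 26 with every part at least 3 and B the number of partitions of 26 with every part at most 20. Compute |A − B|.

2259

Partitions of 26 with every part at least 3: 158.
Partitions of 26 with every part at most 20: 2417.
|158 − 2417| = 2259.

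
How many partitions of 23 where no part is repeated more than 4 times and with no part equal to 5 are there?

Counting exhaustively, 507 partitions satisfy the conditions.

507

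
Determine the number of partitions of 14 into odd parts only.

22

They are:
13 + 1
11 + 3
11 + 1 + 1 + 1
9 + 5
9 + 3 + 1 + 1
9 + 1 + 1 + 1 + 1 + 1
7 + 7
7 + 5 + 1 + 1
7 + 3 + 3 + 1
7 + 3 + 1 + 1 + 1 + 1
7 + 1 + 1 + 1 + 1 + 1 + 1 + 1
5 + 5 + 3 + 1
5 + 5 + 1 + 1 + 1 + 1
5 + 3 + 3 + 3
5 + 3 + 3 + 1 + 1 + 1
5 + 3 + 1 + 1 + 1 + 1 + 1 + 1
5 + 1 + 1 + 1 + 1 + 1 + 1 + 1 + 1 + 1
3 + 3 + 3 + 3 + 1 + 1
3 + 3 + 3 + 1 + 1 + 1 + 1 + 1
3 + 3 + 1 + 1 + 1 + 1 + 1 + 1 + 1 + 1
3 + 1 + 1 + 1 + 1 + 1 + 1 + 1 + 1 + 1 + 1 + 1
1 + 1 + 1 + 1 + 1 + 1 + 1 + 1 + 1 + 1 + 1 + 1 + 1 + 1
That's 22 in total.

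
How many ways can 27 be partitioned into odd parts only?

192

Systematic enumeration (by largest part, then next-largest, …) yields 192.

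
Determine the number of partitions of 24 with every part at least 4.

50

There are too many to list fully; the first 12 (by largest part) are:
24
4, 20
5, 19
6, 18
7, 17
8, 16
4, 4, 16
9, 15
4, 5, 15
10, 14
4, 6, 14
5, 5, 14
…and 38 more, for 50 total.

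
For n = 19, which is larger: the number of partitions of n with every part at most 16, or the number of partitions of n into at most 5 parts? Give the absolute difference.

Partitions of 19 with every part at most 16: 486.
Partitions of 19 into at most 5 parts: 164.
|486 − 164| = 322.

322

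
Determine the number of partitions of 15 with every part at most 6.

Enumerating by decreasing first part gives 110 partitions in all.

110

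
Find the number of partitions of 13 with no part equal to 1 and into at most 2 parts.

Enumerating:
13
2, 11
3, 10
4, 9
5, 8
6, 7

6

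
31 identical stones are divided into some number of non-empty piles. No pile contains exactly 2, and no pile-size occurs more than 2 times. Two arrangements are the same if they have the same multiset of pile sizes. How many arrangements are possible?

643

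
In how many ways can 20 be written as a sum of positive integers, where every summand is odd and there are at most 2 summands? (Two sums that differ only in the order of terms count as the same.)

Listing the qualifying partitions of 20:
19,1
17,3
15,5
13,7
11,9

5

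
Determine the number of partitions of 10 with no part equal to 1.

12

They are:
10
8+2
7+3
6+4
6+2+2
5+5
5+3+2
4+4+2
4+3+3
4+2+2+2
3+3+2+2
2+2+2+2+2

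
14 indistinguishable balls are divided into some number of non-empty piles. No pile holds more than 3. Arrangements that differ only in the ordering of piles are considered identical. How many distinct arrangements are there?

Listing the qualifying partitions of 14:
3,3,3,3,2
3,3,3,3,1,1
3,3,3,2,2,1
3,3,3,2,1,1,1
3,3,3,1,1,1,1,1
3,3,2,2,2,2
3,3,2,2,2,1,1
3,3,2,2,1,1,1,1
3,3,2,1,1,1,1,1,1
3,3,1,1,1,1,1,1,1,1
3,2,2,2,2,2,1
3,2,2,2,2,1,1,1
3,2,2,2,1,1,1,1,1
3,2,2,1,1,1,1,1,1,1
3,2,1,1,1,1,1,1,1,1,1
3,1,1,1,1,1,1,1,1,1,1,1
2,2,2,2,2,2,2
2,2,2,2,2,2,1,1
2,2,2,2,2,1,1,1,1
2,2,2,2,1,1,1,1,1,1
2,2,2,1,1,1,1,1,1,1,1
2,2,1,1,1,1,1,1,1,1,1,1
2,1,1,1,1,1,1,1,1,1,1,1,1
1,1,1,1,1,1,1,1,1,1,1,1,1,1
Counting gives 24.

24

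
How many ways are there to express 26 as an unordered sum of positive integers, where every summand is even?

Enumerating by decreasing first part gives 101 partitions in all.

101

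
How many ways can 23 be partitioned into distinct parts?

There are 104 such partitions.

104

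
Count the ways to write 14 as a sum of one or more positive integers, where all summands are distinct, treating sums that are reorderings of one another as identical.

They are:
14
1 + 13
2 + 12
3 + 11
1 + 2 + 11
4 + 10
1 + 3 + 10
5 + 9
1 + 4 + 9
2 + 3 + 9
6 + 8
1 + 5 + 8
2 + 4 + 8
1 + 2 + 3 + 8
1 + 6 + 7
2 + 5 + 7
3 + 4 + 7
1 + 2 + 4 + 7
3 + 5 + 6
1 + 2 + 5 + 6
1 + 3 + 4 + 6
2 + 3 + 4 + 5

22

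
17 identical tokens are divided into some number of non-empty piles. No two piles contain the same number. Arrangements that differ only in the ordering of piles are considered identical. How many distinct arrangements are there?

38

There are too many to list fully; the first 12 (by largest part) are:
17
16 + 1
15 + 2
14 + 3
14 + 2 + 1
13 + 4
13 + 3 + 1
12 + 5
12 + 4 + 1
12 + 3 + 2
11 + 6
11 + 5 + 1
…and 26 more, for 38 total.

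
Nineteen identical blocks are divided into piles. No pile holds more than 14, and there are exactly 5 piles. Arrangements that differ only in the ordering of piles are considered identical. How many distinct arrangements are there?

69

A partial list (first 12 by largest part):
14 + 2 + 1 + 1 + 1
13 + 3 + 1 + 1 + 1
13 + 2 + 2 + 1 + 1
12 + 4 + 1 + 1 + 1
12 + 3 + 2 + 1 + 1
12 + 2 + 2 + 2 + 1
11 + 5 + 1 + 1 + 1
11 + 4 + 2 + 1 + 1
11 + 3 + 3 + 1 + 1
11 + 3 + 2 + 2 + 1
11 + 2 + 2 + 2 + 2
10 + 6 + 1 + 1 + 1
…and 57 more, for 69 total.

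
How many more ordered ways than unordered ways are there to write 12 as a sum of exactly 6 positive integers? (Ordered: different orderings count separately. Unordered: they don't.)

451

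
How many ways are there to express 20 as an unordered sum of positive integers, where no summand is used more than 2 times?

202

Counting exhaustively, 202 partitions satisfy the conditions.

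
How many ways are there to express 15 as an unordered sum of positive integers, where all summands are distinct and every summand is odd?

4

Enumerating:
15
11 + 3 + 1
9 + 5 + 1
7 + 5 + 3
Counting gives 4.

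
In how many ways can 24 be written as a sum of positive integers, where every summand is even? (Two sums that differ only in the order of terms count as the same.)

There are 77 such partitions.

77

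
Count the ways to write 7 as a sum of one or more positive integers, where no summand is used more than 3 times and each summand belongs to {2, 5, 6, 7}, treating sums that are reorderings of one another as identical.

2

Enumerating:
7
5+2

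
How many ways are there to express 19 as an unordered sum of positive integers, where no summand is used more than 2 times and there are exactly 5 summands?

46

A partial list (first 12 by largest part):
13, 2, 2, 1, 1
12, 3, 2, 1, 1
11, 4, 2, 1, 1
11, 3, 3, 1, 1
11, 3, 2, 2, 1
10, 5, 2, 1, 1
10, 4, 3, 1, 1
10, 4, 2, 2, 1
10, 3, 3, 2, 1
9, 6, 2, 1, 1
9, 5, 3, 1, 1
9, 5, 2, 2, 1
…and 34 more, for 46 total.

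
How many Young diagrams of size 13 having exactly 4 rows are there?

The partitions of 13 that satisfy the conditions:
10, 1, 1, 1
9, 2, 1, 1
8, 3, 1, 1
8, 2, 2, 1
7, 4, 1, 1
7, 3, 2, 1
7, 2, 2, 2
6, 5, 1, 1
6, 4, 2, 1
6, 3, 3, 1
6, 3, 2, 2
5, 5, 2, 1
5, 4, 3, 1
5, 4, 2, 2
5, 3, 3, 2
4, 4, 4, 1
4, 4, 3, 2
4, 3, 3, 3
Counting gives 18.

18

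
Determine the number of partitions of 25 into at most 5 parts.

Direct enumeration gives 377 partitions.

377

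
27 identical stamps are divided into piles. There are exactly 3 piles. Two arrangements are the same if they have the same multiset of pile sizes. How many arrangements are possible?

There are too many to list fully; the first 12 (by largest part) are:
25 + 1 + 1
24 + 2 + 1
23 + 3 + 1
23 + 2 + 2
22 + 4 + 1
22 + 3 + 2
21 + 5 + 1
21 + 4 + 2
21 + 3 + 3
20 + 6 + 1
20 + 5 + 2
20 + 4 + 3
…and 49 more, for 61 total.

61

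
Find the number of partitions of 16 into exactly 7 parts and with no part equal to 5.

21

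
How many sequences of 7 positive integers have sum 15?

3003

By stars and bars with positive parts, the count is C(14,6) = 3003.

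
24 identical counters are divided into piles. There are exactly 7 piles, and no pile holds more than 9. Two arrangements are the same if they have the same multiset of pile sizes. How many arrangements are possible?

137

Enumerating by decreasing first part gives 137 partitions in all.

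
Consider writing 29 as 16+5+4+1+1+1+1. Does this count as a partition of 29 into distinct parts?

No

The parts sum to 29, and the condition 'all summands are distinct' is violated.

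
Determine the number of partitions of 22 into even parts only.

A partial list (first 12 by largest part):
22
2+20
4+18
2+2+18
6+16
2+4+16
2+2+2+16
8+14
2+6+14
4+4+14
2+2+4+14
2+2+2+2+14
…and 44 more, for 56 total.

56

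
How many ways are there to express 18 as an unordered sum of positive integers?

385

Counting exhaustively, 385 partitions satisfy the conditions.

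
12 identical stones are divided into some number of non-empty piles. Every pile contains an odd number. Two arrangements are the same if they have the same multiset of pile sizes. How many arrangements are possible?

15

Listing the qualifying partitions of 12:
11, 1
9, 3
9, 1, 1, 1
7, 5
7, 3, 1, 1
7, 1, 1, 1, 1, 1
5, 5, 1, 1
5, 3, 3, 1
5, 3, 1, 1, 1, 1
5, 1, 1, 1, 1, 1, 1, 1
3, 3, 3, 3
3, 3, 3, 1, 1, 1
3, 3, 1, 1, 1, 1, 1, 1
3, 1, 1, 1, 1, 1, 1, 1, 1, 1
1, 1, 1, 1, 1, 1, 1, 1, 1, 1, 1, 1
Counting gives 15.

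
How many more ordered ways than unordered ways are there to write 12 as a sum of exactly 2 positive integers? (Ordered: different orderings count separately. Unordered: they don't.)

5

Ordered (compositions into 2 parts): C(11,1) = 11.
Unordered (partitions into 2 parts): 6.
Difference: 11 − 6 = 5.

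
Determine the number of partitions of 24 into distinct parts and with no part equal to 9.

There are 99 such partitions.

99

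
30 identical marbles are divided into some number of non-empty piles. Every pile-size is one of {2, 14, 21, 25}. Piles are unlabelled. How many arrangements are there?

3

They are:
2 + 14 + 14
2 + 2 + 2 + 2 + 2 + 2 + 2 + 2 + 14
2 + 2 + 2 + 2 + 2 + 2 + 2 + 2 + 2 + 2 + 2 + 2 + 2 + 2 + 2
Counting gives 3.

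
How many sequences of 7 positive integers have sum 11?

210

Place 6 bars in the 10 internal gaps of a row of 11 dots: C(10,6) = 210.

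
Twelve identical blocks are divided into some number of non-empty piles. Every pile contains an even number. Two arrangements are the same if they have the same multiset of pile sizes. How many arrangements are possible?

Listing the qualifying partitions of 12:
12
2+10
4+8
2+2+8
6+6
2+4+6
2+2+2+6
4+4+4
2+2+4+4
2+2+2+2+4
2+2+2+2+2+2
That's 11 in total.

11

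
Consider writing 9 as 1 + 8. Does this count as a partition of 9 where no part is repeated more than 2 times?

The parts sum to 9, and the condition 'no summand is used more than 2 times' holds.

Yes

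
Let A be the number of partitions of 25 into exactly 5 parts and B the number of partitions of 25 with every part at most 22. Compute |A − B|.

Partitions of 25 into exactly 5 parts: 192.
Partitions of 25 with every part at most 22: 1954.
|192 − 1954| = 1762.

1762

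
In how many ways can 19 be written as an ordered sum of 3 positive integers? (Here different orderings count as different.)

A composition of 19 into 3 positive parts is chosen by placing 2 dividers among the 18 gaps between 19 units: C(18,2) = 153.

153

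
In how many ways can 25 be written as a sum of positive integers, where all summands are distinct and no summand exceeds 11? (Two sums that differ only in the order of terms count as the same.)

A partial list (first 12 by largest part):
11 + 10 + 4
11 + 10 + 3 + 1
11 + 9 + 5
11 + 9 + 4 + 1
11 + 9 + 3 + 2
11 + 8 + 6
11 + 8 + 5 + 1
11 + 8 + 4 + 2
11 + 8 + 3 + 2 + 1
11 + 7 + 6 + 1
11 + 7 + 5 + 2
11 + 7 + 4 + 3
…and 44 more, for 56 total.

56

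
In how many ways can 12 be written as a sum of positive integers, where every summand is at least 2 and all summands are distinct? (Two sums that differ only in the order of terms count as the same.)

The partitions of 12 that satisfy the conditions:
12
10 + 2
9 + 3
8 + 4
7 + 5
7 + 3 + 2
6 + 4 + 2
5 + 4 + 3

8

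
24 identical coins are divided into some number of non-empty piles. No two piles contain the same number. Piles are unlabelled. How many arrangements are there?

A full systematic count gives 122.

122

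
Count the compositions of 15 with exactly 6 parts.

2002

Equivalently, choose which 5 of the 14 gaps become plus signs: C(14,5) = 2002.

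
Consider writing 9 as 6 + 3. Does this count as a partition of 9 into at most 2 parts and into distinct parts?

The parts sum to 9, and the condition 'there are at most 2 summands' holds; the condition 'all summands are distinct' holds.

Yes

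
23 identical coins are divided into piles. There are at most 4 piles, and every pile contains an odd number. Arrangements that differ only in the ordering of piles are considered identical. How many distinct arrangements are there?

They are:
23
21, 1, 1
19, 3, 1
17, 5, 1
17, 3, 3
15, 7, 1
15, 5, 3
13, 9, 1
13, 7, 3
13, 5, 5
11, 11, 1
11, 9, 3
11, 7, 5
9, 9, 5
9, 7, 7
Counting gives 15.

15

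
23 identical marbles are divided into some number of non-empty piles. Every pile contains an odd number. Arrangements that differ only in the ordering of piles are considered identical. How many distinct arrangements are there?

104

Direct enumeration gives 104 partitions.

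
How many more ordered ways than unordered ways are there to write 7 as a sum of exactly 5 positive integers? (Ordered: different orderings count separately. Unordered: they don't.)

Ordered (compositions into 5 parts): C(6,4) = 15.
Unordered (partitions into 5 parts): 2.
Difference: 15 − 2 = 13.

13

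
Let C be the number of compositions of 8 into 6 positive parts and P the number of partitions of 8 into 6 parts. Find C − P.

19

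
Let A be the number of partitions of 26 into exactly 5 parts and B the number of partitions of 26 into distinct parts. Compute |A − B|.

Partitions of 26 into exactly 5 parts: 221.
Partitions of 26 into distinct parts: 165.
|221 − 165| = 56.

56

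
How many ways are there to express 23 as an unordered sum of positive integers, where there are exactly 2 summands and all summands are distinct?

11

The partitions of 23 that satisfy the conditions:
22, 1
21, 2
20, 3
19, 4
18, 5
17, 6
16, 7
15, 8
14, 9
13, 10
12, 11
That's 11 in total.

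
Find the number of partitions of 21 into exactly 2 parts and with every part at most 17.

Listing the qualifying partitions of 21:
17,4
16,5
15,6
14,7
13,8
12,9
11,10
Counting gives 7.

7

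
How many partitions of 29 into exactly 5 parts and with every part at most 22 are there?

Counting exhaustively, 329 partitions satisfy the conditions.

329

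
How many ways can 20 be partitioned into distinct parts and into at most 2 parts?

10

Enumerating:
20
19+1
18+2
17+3
16+4
15+5
14+6
13+7
12+8
11+9
Counting gives 10.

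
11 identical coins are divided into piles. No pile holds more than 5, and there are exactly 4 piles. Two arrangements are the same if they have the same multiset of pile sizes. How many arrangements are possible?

7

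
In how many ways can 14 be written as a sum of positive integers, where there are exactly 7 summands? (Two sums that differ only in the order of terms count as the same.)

15

Listing the qualifying partitions of 14:
1+1+1+1+1+1+8
1+1+1+1+1+2+7
1+1+1+1+1+3+6
1+1+1+1+2+2+6
1+1+1+1+1+4+5
1+1+1+1+2+3+5
1+1+1+2+2+2+5
1+1+1+1+2+4+4
1+1+1+1+3+3+4
1+1+1+2+2+3+4
1+1+2+2+2+2+4
1+1+1+2+3+3+3
1+1+2+2+2+3+3
1+2+2+2+2+2+3
2+2+2+2+2+2+2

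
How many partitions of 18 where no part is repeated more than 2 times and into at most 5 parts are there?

114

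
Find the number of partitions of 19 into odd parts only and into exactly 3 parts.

Listing the qualifying partitions of 19:
1,1,17
1,3,15
1,5,13
3,3,13
1,7,11
3,5,11
1,9,9
3,7,9
5,5,9
5,7,7
Counting gives 10.

10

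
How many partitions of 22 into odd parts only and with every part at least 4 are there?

5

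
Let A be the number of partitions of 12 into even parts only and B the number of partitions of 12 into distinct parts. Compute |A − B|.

4

Partitions of 12 into even parts only: 11.
Partitions of 12 into distinct parts: 15.
|11 − 15| = 4.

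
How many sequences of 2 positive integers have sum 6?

By stars and bars with positive parts, the count is C(5,1) = 5.

5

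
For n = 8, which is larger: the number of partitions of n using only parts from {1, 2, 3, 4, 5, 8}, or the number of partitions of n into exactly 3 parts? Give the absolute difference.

14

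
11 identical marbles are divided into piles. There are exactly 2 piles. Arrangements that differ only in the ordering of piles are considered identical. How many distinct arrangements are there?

5

Listing the qualifying partitions of 11:
10,1
9,2
8,3
7,4
6,5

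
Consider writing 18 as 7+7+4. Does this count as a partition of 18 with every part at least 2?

The parts sum to 18, and the condition 'every summand is at least 2' holds.

Yes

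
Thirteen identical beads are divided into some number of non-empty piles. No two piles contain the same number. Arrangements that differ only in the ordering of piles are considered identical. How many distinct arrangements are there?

The partitions of 13 that satisfy the conditions:
13
12 + 1
11 + 2
10 + 3
10 + 2 + 1
9 + 4
9 + 3 + 1
8 + 5
8 + 4 + 1
8 + 3 + 2
7 + 6
7 + 5 + 1
7 + 4 + 2
7 + 3 + 2 + 1
6 + 5 + 2
6 + 4 + 3
6 + 4 + 2 + 1
5 + 4 + 3 + 1

18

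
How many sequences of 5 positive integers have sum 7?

Place 4 bars in the 6 internal gaps of a row of 7 dots: C(6,4) = 15.

15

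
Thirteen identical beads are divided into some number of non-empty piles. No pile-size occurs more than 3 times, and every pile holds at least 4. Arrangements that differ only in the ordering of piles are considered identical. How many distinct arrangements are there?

Listing the qualifying partitions of 13:
13
9, 4
8, 5
7, 6
5, 4, 4
Counting gives 5.

5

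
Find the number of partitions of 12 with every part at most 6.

58

There are too many to list fully; the first 12 (by largest part) are:
6,6
6,5,1
6,4,2
6,4,1,1
6,3,3
6,3,2,1
6,3,1,1,1
6,2,2,2
6,2,2,1,1
6,2,1,1,1,1
6,1,1,1,1,1,1
5,5,2
…and 46 more, for 58 total.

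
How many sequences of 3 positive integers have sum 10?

36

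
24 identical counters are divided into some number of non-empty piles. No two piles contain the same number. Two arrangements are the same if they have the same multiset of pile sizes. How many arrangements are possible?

There are 122 such partitions.

122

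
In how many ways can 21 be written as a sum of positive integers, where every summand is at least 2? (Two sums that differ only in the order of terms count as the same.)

165

There are 165 such partitions.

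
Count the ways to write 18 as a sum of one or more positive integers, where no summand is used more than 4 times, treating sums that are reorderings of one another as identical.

There are 262 such partitions.

262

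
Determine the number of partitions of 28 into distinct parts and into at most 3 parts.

66

A partial list (first 12 by largest part):
28
27+1
26+2
25+3
25+2+1
24+4
24+3+1
23+5
23+4+1
23+3+2
22+6
22+5+1
…and 54 more, for 66 total.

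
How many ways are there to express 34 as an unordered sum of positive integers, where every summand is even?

A full systematic count gives 297.

297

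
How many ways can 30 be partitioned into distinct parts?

296

Counting exhaustively, 296 partitions satisfy the conditions.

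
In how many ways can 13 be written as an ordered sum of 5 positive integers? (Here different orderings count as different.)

Equivalently, choose which 4 of the 12 gaps become plus signs: C(12,4) = 495.

495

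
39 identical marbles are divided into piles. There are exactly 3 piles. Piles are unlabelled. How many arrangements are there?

127

Counting exhaustively, 127 partitions satisfy the conditions.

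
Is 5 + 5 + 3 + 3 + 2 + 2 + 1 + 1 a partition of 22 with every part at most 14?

Yes

The parts sum to 22, and the condition 'no summand exceeds 14' holds.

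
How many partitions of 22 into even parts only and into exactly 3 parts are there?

10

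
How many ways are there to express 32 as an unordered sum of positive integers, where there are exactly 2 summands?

16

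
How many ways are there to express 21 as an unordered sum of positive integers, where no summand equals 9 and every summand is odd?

A partial list (first 12 by largest part):
21
19 + 1 + 1
17 + 3 + 1
17 + 1 + 1 + 1 + 1
15 + 5 + 1
15 + 3 + 3
15 + 3 + 1 + 1 + 1
15 + 1 + 1 + 1 + 1 + 1 + 1
13 + 7 + 1
13 + 5 + 3
13 + 5 + 1 + 1 + 1
13 + 3 + 3 + 1 + 1
…and 49 more, for 61 total.

61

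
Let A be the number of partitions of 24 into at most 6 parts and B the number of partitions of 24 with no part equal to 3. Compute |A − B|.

251

Partitions of 24 into at most 6 parts: 532.
Partitions of 24 with no part equal to 3: 783.
|532 − 783| = 251.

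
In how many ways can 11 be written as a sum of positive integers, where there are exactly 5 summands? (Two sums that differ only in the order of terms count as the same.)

10

The partitions of 11 that satisfy the conditions:
7,1,1,1,1
6,2,1,1,1
5,3,1,1,1
5,2,2,1,1
4,4,1,1,1
4,3,2,1,1
4,2,2,2,1
3,3,3,1,1
3,3,2,2,1
3,2,2,2,2
Counting gives 10.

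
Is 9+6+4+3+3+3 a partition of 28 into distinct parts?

The parts sum to 28, and the condition 'all summands are distinct' is violated.

No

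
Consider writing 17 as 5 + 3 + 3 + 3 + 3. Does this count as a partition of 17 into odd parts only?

Yes

The parts sum to 17, and the condition 'every summand is odd' holds.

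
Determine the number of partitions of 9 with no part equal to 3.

19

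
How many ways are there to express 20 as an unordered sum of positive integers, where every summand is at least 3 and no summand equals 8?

There are too many to list fully; the first 12 (by largest part) are:
20
3,17
4,16
5,15
6,14
3,3,14
7,13
3,4,13
3,5,12
4,4,12
9,11
3,6,11
…and 28 more, for 40 total.

40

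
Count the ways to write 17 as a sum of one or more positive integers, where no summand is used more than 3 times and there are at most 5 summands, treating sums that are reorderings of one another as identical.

There are 115 such partitions.

115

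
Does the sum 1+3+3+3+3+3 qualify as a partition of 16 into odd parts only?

Yes

The parts sum to 16, and the condition 'every summand is odd' holds.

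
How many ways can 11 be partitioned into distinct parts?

12

Listing the qualifying partitions of 11:
11
10+1
9+2
8+3
8+2+1
7+4
7+3+1
6+5
6+4+1
6+3+2
5+4+2
5+3+2+1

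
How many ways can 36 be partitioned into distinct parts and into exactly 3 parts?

91

A full systematic count gives 91.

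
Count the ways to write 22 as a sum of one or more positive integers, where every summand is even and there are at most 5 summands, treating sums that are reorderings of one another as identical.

37

A partial list (first 12 by largest part):
22
20+2
18+4
18+2+2
16+6
16+4+2
16+2+2+2
14+8
14+6+2
14+4+4
14+4+2+2
14+2+2+2+2
…and 25 more, for 37 total.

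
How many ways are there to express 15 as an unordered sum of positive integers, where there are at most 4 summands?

54

A partial list (first 12 by largest part):
15
14,1
13,2
13,1,1
12,3
12,2,1
12,1,1,1
11,4
11,3,1
11,2,2
11,2,1,1
10,5
…and 42 more, for 54 total.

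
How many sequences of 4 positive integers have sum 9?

56

A composition of 9 into 4 positive parts is chosen by placing 3 dividers among the 8 gaps between 9 units: C(8,3) = 56.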